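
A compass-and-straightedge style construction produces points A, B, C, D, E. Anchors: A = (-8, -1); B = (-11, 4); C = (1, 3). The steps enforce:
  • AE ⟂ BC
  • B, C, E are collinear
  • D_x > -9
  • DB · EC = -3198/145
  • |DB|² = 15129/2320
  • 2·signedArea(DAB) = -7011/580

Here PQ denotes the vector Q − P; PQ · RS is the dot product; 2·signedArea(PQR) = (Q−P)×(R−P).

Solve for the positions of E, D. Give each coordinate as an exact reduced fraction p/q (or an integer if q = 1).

1. E_x = -1103/145  [B, C, E are collinear ∩ AE ⟂ BC]
2. E_y = 539/145  [B, C, E are collinear ∩ AE ⟂ BC]
   → E = (-1103/145, 539/145)
3. D_x = -1226/145  [2·signedArea(DAB) = -7011/580 ∩ DB · EC = -3198/145]
4. D_y = 2197/580  [2·signedArea(DAB) = -7011/580 ∩ DB · EC = -3198/145]
   → D = (-1226/145, 2197/580)

D = (-1226/145, 2197/580)
E = (-1103/145, 539/145)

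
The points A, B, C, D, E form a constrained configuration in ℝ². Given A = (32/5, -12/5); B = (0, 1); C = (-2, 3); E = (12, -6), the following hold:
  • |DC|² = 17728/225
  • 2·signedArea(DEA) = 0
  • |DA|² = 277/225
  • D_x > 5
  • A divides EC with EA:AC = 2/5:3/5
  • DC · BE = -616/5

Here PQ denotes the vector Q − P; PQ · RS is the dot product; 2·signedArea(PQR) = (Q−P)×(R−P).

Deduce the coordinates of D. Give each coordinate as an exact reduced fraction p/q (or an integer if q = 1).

D = (82/15, -9/5)

1. D_x = 82/15  [2·signedArea(DEA) = 0 ∩ DC · BE = -616/5]
2. D_y = -9/5  [2·signedArea(DEA) = 0 ∩ DC · BE = -616/5]
   → D = (82/15, -9/5)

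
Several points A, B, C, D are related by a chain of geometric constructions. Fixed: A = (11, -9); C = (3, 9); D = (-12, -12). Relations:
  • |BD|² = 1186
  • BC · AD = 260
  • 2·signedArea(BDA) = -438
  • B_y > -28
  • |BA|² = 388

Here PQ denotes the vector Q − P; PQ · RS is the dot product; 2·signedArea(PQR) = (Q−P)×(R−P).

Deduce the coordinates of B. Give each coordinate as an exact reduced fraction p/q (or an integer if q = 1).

B = (19, -27)

1. B_x = 19  [BC · AD = 260 ∩ 2·signedArea(BDA) = -438]
2. B_y = -27  [BC · AD = 260 ∩ 2·signedArea(BDA) = -438]
   → B = (19, -27)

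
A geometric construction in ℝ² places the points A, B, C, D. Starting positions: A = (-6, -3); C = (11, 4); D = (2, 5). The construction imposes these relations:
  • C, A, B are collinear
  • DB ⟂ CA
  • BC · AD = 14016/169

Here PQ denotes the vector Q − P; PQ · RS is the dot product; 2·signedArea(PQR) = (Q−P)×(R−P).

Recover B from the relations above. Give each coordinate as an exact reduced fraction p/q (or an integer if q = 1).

B = (618/169, 165/169)

1. B_x = 618/169  [C, A, B are collinear ∩ DB ⟂ CA]
2. B_y = 165/169  [C, A, B are collinear ∩ DB ⟂ CA]
   → B = (618/169, 165/169)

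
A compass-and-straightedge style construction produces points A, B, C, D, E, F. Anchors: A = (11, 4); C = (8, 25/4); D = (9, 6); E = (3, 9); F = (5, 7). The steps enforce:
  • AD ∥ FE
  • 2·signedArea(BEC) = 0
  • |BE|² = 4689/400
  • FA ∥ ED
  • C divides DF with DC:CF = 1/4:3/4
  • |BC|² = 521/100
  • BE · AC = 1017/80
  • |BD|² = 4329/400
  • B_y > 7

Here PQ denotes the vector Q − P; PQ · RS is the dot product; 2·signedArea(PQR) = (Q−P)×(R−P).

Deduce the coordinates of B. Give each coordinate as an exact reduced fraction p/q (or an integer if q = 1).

B = (6, 147/20)

1. B_x = 6  [2·signedArea(BEC) = 0 ∩ BE · AC = 1017/80]
2. B_y = 147/20  [2·signedArea(BEC) = 0 ∩ BE · AC = 1017/80]
   → B = (6, 147/20)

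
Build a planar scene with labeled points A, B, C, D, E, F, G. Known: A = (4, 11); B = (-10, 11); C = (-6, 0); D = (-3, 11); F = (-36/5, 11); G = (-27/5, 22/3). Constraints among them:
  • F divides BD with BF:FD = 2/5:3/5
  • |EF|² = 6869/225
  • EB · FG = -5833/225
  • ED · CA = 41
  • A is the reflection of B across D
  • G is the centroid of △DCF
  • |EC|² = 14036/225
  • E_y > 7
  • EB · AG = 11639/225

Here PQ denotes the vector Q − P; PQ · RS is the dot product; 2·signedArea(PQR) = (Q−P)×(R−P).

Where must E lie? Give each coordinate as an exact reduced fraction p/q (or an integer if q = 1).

1. E_x = -46/15  [ED · CA = 41 ∩ EB · FG = -5833/225]
2. E_y = 22/3  [ED · CA = 41 ∩ EB · FG = -5833/225]
   → E = (-46/15, 22/3)

E = (-46/15, 22/3)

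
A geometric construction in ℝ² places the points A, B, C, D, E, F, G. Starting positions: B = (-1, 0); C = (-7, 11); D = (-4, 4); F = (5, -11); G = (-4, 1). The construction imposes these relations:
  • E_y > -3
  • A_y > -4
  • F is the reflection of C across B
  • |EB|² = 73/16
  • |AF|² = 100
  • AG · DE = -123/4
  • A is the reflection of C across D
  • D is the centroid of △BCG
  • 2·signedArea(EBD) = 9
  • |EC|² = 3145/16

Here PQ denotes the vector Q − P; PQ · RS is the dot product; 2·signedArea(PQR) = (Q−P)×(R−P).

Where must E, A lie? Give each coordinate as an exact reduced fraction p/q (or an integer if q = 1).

A = (-1, -3)
E = (-7/4, -2)

1. A_x = -1  [A is the reflection of C across D]
2. A_y = -3  [A is the reflection of C across D]
   → A = (-1, -3)
3. E_x = -7/4  [2·signedArea(EBD) = 9 ∩ AG · DE = -123/4]
4. E_y = -2  [2·signedArea(EBD) = 9 ∩ AG · DE = -123/4]
   → E = (-7/4, -2)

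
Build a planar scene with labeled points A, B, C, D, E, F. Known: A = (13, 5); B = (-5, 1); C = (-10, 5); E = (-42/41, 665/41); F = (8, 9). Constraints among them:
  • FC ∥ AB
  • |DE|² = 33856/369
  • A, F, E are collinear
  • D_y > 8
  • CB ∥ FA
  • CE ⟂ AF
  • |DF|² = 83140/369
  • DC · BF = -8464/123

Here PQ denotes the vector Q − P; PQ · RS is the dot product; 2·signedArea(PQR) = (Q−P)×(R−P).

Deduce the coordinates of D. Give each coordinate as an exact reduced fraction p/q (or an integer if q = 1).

1. D_x = -862/123  [line -13·x + -8·y + -2606/123 = 0 ∩ |DF|² = 83140/369]
2. D_y = 1075/123  [line -13·x + -8·y + -2606/123 = 0 ∩ |DF|² = 83140/369]
   → D = (-862/123, 1075/123)

D = (-862/123, 1075/123)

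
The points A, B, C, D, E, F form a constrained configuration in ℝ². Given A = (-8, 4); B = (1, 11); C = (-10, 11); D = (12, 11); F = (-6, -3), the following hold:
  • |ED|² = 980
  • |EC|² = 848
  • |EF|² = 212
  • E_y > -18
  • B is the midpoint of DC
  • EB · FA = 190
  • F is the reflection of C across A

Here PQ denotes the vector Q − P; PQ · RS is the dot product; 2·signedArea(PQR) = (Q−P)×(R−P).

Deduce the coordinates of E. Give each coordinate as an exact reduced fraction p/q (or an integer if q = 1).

1. E_x = -2  [line 2·x + -7·y + -115 = 0 ∩ |EC|² = 848]
2. E_y = -17  [line 2·x + -7·y + -115 = 0 ∩ |EC|² = 848]
   → E = (-2, -17)

E = (-2, -17)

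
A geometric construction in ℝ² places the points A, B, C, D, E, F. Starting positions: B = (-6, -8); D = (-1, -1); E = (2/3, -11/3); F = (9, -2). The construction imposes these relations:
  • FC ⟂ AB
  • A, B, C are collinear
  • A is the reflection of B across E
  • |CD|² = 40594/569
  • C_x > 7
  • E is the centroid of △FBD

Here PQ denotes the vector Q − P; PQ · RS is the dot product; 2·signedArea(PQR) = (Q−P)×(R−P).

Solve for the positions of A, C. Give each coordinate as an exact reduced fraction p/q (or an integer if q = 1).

A = (22/3, 2/3)
C = (4146/569, 362/569)

1. A_x = 22/3  [A is the reflection of B across E]
2. A_y = 2/3  [A is the reflection of B across E]
   → A = (22/3, 2/3)
3. C_x = 4146/569  [A, B, C are collinear ∩ FC ⟂ AB]
4. C_y = 362/569  [A, B, C are collinear ∩ FC ⟂ AB]
   → C = (4146/569, 362/569)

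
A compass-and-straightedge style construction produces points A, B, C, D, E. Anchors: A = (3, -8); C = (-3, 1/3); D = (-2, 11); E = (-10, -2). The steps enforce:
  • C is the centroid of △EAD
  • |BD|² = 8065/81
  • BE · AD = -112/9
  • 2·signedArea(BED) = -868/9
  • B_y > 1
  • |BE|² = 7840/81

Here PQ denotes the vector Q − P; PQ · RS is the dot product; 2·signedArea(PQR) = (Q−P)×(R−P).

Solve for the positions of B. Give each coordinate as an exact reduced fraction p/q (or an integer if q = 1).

B = (-2/3, 10/9)

1. B_x = -2/3  [BE · AD = -112/9 ∩ 2·signedArea(BED) = -868/9]
2. B_y = 10/9  [BE · AD = -112/9 ∩ 2·signedArea(BED) = -868/9]
   → B = (-2/3, 10/9)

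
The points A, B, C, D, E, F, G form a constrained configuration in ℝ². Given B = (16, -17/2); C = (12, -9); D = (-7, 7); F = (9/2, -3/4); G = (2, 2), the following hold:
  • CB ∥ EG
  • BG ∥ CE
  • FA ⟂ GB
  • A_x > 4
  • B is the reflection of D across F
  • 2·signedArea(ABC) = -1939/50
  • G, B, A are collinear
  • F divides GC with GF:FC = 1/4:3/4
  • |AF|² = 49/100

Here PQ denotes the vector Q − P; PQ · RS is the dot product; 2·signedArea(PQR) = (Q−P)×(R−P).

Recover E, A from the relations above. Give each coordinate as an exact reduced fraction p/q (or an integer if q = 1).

1. E_x = -2  [CB ∥ EG ∩ BG ∥ CE]
2. E_y = 3/2  [CB ∥ EG ∩ BG ∥ CE]
   → E = (-2, 3/2)
3. A_x = 123/25  [G, B, A are collinear ∩ FA ⟂ GB]
4. A_y = -19/100  [G, B, A are collinear ∩ FA ⟂ GB]
   → A = (123/25, -19/100)

A = (123/25, -19/100)
E = (-2, 3/2)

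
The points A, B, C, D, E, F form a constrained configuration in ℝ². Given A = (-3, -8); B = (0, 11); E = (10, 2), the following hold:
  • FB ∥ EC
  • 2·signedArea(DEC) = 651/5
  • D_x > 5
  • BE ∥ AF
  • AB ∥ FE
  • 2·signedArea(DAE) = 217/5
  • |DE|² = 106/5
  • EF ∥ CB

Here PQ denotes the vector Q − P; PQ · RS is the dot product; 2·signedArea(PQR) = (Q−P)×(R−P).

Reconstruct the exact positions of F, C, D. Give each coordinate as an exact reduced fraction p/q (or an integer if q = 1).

C = (3, 30)
D = (27/5, 9/5)
F = (7, -17)

1. F_x = 7  [AB ∥ FE ∩ BE ∥ AF]
2. F_y = -17  [AB ∥ FE ∩ BE ∥ AF]
   → F = (7, -17)
3. C_x = 3  [EF ∥ CB ∩ FB ∥ EC]
4. C_y = 30  [EF ∥ CB ∩ FB ∥ EC]
   → C = (3, 30)
5. D_x = 27/5  [2·signedArea(DEC) = 651/5 ∩ 2·signedArea(DAE) = 217/5]
6. D_y = 9/5  [2·signedArea(DEC) = 651/5 ∩ 2·signedArea(DAE) = 217/5]
   → D = (27/5, 9/5)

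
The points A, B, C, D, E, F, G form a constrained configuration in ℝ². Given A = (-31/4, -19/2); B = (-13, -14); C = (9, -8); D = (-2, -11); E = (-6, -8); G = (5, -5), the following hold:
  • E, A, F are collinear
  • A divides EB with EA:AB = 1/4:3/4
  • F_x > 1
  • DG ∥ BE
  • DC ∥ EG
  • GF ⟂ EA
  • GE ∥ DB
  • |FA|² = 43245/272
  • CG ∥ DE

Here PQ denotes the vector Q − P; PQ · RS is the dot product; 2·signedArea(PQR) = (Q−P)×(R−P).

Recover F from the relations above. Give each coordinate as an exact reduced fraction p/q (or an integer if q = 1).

F = (31/17, -22/17)

1. F_x = 31/17  [E, A, F are collinear ∩ GF ⟂ EA]
2. F_y = -22/17  [E, A, F are collinear ∩ GF ⟂ EA]
   → F = (31/17, -22/17)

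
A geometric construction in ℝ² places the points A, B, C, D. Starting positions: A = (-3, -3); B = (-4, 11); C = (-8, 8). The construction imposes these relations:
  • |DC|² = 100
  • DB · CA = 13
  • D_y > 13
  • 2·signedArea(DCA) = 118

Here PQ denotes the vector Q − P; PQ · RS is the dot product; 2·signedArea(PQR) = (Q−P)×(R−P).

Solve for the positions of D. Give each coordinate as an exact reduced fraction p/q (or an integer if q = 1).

D = (0, 14)

1. D_x = 0  [DB · CA = 13 ∩ 2·signedArea(DCA) = 118]
2. D_y = 14  [DB · CA = 13 ∩ 2·signedArea(DCA) = 118]
   → D = (0, 14)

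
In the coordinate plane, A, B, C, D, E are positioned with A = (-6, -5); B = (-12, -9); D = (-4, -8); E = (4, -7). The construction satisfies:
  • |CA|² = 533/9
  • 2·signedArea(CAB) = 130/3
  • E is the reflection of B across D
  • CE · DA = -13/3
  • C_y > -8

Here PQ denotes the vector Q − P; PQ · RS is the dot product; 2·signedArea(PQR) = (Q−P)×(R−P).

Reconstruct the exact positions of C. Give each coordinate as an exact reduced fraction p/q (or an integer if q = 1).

1. C_x = 4/3  [line 4·x + -6·y + -148/3 = 0 ∩ |CA|² = 533/9]
2. C_y = -22/3  [line 4·x + -6·y + -148/3 = 0 ∩ |CA|² = 533/9]
   → C = (4/3, -22/3)

C = (4/3, -22/3)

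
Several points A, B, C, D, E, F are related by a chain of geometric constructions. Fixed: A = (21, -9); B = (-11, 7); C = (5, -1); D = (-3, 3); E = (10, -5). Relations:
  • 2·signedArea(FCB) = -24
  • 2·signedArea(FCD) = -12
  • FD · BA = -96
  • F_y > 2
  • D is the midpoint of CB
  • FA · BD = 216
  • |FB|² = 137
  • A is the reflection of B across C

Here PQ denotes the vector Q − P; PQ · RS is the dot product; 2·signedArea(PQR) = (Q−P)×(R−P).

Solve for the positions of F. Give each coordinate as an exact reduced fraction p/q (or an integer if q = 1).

F = (0, 3)

1. F_x = 0  [FA · BD = 216 ∩ 2·signedArea(FCB) = -24]
2. F_y = 3  [FA · BD = 216 ∩ 2·signedArea(FCB) = -24]
   → F = (0, 3)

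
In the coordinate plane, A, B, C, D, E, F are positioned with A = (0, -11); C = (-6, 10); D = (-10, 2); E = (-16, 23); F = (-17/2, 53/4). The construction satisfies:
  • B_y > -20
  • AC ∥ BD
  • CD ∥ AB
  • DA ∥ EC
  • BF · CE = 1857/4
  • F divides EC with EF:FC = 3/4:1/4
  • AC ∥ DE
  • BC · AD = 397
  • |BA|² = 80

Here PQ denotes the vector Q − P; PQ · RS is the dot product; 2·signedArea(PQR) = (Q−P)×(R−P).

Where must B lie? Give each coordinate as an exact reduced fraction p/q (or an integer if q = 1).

1. B_x = -4  [AC ∥ BD ∩ CD ∥ AB]
2. B_y = -19  [AC ∥ BD ∩ CD ∥ AB]
   → B = (-4, -19)

B = (-4, -19)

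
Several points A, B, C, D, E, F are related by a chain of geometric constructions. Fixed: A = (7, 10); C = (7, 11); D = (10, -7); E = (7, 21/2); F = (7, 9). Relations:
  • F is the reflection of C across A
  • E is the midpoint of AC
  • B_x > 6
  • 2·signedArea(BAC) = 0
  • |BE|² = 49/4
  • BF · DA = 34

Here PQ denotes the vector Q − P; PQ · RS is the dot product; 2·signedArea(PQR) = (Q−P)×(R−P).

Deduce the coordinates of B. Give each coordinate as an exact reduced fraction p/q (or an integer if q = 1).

B = (7, 7)

1. B_x = 7  [2·signedArea(BAC) = 0 ∩ BF · DA = 34]
2. B_y = 7  [2·signedArea(BAC) = 0 ∩ BF · DA = 34]
   → B = (7, 7)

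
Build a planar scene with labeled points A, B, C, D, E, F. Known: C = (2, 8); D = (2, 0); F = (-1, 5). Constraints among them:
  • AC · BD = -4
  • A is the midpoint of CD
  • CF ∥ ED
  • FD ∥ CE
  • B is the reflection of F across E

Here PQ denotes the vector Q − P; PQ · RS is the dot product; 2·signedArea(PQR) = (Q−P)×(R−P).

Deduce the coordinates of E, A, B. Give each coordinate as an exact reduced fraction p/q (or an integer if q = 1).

A = (2, 4)
B = (11, 1)
E = (5, 3)

1. E_x = 5  [CF ∥ ED ∩ FD ∥ CE]
2. E_y = 3  [CF ∥ ED ∩ FD ∥ CE]
   → E = (5, 3)
3. A_x = 2  [A is the midpoint of CD]
4. A_y = 4  [A is the midpoint of CD]
   → A = (2, 4)
5. B_x = 11  [B is the reflection of F across E]
6. B_y = 1  [B is the reflection of F across E]
   → B = (11, 1)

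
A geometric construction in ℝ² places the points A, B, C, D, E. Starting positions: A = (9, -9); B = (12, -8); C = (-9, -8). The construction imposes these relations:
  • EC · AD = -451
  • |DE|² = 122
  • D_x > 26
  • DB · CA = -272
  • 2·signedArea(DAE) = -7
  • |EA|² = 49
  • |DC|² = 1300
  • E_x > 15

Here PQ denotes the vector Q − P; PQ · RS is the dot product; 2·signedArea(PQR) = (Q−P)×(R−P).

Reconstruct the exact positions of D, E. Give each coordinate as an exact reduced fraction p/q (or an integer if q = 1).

1. D_x = 27  [line -18·x + 1·y + 496 = 0 ∩ |DC|² = 1300]
2. D_y = -10  [line -18·x + 1·y + 496 = 0 ∩ |DC|² = 1300]
   → D = (27, -10)
3. E_x = 16  [2·signedArea(DAE) = -7 ∩ EC · AD = -451]
4. E_y = -9  [2·signedArea(DAE) = -7 ∩ EC · AD = -451]
   → E = (16, -9)

D = (27, -10)
E = (16, -9)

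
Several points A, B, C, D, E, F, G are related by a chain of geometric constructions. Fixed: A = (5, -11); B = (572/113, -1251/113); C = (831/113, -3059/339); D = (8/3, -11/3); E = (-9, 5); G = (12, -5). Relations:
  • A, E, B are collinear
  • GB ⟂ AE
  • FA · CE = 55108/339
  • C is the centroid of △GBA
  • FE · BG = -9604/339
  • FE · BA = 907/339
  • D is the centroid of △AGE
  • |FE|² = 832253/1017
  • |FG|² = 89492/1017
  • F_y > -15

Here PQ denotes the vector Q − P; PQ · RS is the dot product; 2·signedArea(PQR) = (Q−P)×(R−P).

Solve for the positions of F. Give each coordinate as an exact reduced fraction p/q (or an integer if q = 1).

F = (4082/339, -1625/113)

1. F_x = 4082/339  [FA · CE = 55108/339 ∩ FE · BG = -9604/339]
2. F_y = -1625/113  [FA · CE = 55108/339 ∩ FE · BG = -9604/339]
   → F = (4082/339, -1625/113)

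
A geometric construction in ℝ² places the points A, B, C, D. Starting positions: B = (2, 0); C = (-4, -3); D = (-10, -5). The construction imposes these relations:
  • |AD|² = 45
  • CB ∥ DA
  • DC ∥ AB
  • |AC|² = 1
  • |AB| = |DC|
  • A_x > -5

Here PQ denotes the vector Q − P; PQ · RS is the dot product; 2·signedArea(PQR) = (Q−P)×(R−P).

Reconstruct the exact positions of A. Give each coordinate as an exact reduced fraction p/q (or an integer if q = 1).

A = (-4, -2)

1. A_x = -4  [DC ∥ AB ∩ CB ∥ DA]
2. A_y = -2  [DC ∥ AB ∩ CB ∥ DA]
   → A = (-4, -2)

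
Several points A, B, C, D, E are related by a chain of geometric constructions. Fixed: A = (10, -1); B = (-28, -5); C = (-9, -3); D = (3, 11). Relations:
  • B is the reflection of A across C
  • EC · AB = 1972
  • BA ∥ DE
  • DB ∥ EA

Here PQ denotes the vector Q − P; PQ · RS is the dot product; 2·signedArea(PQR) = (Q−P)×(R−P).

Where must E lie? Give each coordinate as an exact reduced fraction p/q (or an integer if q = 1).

1. E_x = 41  [DB ∥ EA ∩ BA ∥ DE]
2. E_y = 15  [DB ∥ EA ∩ BA ∥ DE]
   → E = (41, 15)

E = (41, 15)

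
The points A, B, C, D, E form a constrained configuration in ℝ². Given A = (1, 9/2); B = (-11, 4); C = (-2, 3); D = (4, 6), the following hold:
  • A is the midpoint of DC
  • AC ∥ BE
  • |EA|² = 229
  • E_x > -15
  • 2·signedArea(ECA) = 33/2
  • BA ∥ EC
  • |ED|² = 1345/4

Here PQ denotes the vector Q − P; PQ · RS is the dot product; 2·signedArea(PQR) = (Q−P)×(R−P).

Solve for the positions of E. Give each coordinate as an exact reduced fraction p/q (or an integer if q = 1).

E = (-14, 5/2)

1. E_x = -14  [BA ∥ EC ∩ AC ∥ BE]
2. E_y = 5/2  [BA ∥ EC ∩ AC ∥ BE]
   → E = (-14, 5/2)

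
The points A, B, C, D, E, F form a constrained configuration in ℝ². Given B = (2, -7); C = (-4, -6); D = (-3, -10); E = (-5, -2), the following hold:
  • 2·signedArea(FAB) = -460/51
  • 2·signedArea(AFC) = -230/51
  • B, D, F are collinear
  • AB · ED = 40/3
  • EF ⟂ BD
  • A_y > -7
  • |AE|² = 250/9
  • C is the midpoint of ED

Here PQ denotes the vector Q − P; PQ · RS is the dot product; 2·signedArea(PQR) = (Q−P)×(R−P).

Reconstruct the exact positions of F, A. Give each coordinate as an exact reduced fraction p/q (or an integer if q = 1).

A = (-2, -19/3)
F = (-16/17, -149/17)

1. F_x = -16/17  [B, D, F are collinear ∩ EF ⟂ BD]
2. F_y = -149/17  [B, D, F are collinear ∩ EF ⟂ BD]
   → F = (-16/17, -149/17)
3. A_x = -2  [2·signedArea(AFC) = -230/51 ∩ 2·signedArea(FAB) = -460/51]
4. A_y = -19/3  [2·signedArea(AFC) = -230/51 ∩ 2·signedArea(FAB) = -460/51]
   → A = (-2, -19/3)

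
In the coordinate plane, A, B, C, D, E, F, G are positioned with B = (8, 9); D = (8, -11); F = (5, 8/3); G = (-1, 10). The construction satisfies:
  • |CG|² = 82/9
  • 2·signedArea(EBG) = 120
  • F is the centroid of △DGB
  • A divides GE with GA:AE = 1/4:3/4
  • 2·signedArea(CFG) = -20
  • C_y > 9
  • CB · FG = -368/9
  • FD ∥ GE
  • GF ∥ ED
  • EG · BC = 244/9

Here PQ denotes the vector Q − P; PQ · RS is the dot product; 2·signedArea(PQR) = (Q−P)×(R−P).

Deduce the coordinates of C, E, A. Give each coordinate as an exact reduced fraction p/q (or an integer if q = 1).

A = (-1/4, 79/12)
C = (2, 29/3)
E = (2, -11/3)

1. C_x = 2  [2·signedArea(CFG) = -20 ∩ CB · FG = -368/9]
2. C_y = 29/3  [2·signedArea(CFG) = -20 ∩ CB · FG = -368/9]
   → C = (2, 29/3)
3. E_x = 2  [GF ∥ ED ∩ FD ∥ GE]
4. E_y = -11/3  [GF ∥ ED ∩ FD ∥ GE]
   → E = (2, -11/3)
5. A_x = -1/4  [A divides GE with GA:AE = 1/4:3/4]
6. A_y = 79/12  [A divides GE with GA:AE = 1/4:3/4]
   → A = (-1/4, 79/12)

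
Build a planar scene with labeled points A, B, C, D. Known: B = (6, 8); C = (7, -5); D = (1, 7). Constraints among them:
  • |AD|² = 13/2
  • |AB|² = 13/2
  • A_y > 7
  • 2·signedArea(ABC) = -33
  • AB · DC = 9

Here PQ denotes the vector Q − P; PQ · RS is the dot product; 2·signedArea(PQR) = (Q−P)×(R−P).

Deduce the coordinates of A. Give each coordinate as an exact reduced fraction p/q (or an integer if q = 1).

1. A_x = 7/2  [AB · DC = 9 ∩ 2·signedArea(ABC) = -33]
2. A_y = 15/2  [AB · DC = 9 ∩ 2·signedArea(ABC) = -33]
   → A = (7/2, 15/2)

A = (7/2, 15/2)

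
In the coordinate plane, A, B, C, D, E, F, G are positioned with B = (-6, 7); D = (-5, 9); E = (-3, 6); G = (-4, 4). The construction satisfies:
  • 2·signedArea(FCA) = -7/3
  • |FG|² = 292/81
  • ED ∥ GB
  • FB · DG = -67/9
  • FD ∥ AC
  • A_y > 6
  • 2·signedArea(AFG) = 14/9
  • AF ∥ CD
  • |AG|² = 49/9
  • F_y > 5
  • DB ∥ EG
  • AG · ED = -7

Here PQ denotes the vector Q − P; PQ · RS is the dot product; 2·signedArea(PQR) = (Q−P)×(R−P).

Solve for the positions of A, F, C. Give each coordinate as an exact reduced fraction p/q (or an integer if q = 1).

1. A_x = -4  [line 2·x + -3·y + 27 = 0 ∩ |AG|² = 49/9]
2. A_y = 19/3  [line 2·x + -3·y + 27 = 0 ∩ |AG|² = 49/9]
   → A = (-4, 19/3)
3. F_x = -14/3  [2·signedArea(AFG) = 14/9 ∩ FB · DG = -67/9]
4. F_y = 52/9  [2·signedArea(AFG) = 14/9 ∩ FB · DG = -67/9]
   → F = (-14/3, 52/9)
5. C_x = -13/3  [2·signedArea(FCA) = -7/3 ∩ FD ∥ AC]
6. C_y = 86/9  [2·signedArea(FCA) = -7/3 ∩ FD ∥ AC]
   → C = (-13/3, 86/9)

A = (-4, 19/3)
C = (-13/3, 86/9)
F = (-14/3, 52/9)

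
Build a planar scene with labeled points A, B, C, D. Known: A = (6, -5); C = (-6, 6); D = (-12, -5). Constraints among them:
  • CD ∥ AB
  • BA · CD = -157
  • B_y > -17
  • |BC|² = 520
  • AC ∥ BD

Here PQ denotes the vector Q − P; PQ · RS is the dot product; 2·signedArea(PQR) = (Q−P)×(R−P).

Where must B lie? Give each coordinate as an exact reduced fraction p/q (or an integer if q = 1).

1. B_x = 0  [AC ∥ BD ∩ CD ∥ AB]
2. B_y = -16  [AC ∥ BD ∩ CD ∥ AB]
   → B = (0, -16)

B = (0, -16)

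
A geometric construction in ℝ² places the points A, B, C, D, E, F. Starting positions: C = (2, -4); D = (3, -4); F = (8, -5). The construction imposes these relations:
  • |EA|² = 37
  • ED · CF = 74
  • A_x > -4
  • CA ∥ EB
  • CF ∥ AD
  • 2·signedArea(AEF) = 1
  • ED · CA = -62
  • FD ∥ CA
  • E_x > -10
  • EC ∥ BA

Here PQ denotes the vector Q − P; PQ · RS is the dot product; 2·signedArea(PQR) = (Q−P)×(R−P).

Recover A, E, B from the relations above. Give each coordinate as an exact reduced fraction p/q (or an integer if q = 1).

A = (-3, -3)
B = (-14, -1)
E = (-9, -2)

1. A_x = -3  [CF ∥ AD ∩ FD ∥ CA]
2. A_y = -3  [CF ∥ AD ∩ FD ∥ CA]
   → A = (-3, -3)
3. E_x = -9  [ED · CF = 74 ∩ 2·signedArea(AEF) = 1]
4. E_y = -2  [ED · CF = 74 ∩ 2·signedArea(AEF) = 1]
   → E = (-9, -2)
5. B_x = -14  [EC ∥ BA ∩ CA ∥ EB]
6. B_y = -1  [EC ∥ BA ∩ CA ∥ EB]
   → B = (-14, -1)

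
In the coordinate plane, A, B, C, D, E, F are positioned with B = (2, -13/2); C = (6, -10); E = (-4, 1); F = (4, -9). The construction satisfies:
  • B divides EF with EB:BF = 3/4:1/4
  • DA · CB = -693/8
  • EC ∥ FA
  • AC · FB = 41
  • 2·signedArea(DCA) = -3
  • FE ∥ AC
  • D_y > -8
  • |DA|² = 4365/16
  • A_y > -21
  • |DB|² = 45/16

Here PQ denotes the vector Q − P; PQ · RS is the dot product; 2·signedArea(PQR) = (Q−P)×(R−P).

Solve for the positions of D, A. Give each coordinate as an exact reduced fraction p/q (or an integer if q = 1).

1. A_x = 14  [FE ∥ AC ∩ EC ∥ FA]
2. A_y = -20  [FE ∥ AC ∩ EC ∥ FA]
   → A = (14, -20)
3. D_x = 7/2  [DA · CB = -693/8 ∩ 2·signedArea(DCA) = -3]
4. D_y = -29/4  [DA · CB = -693/8 ∩ 2·signedArea(DCA) = -3]
   → D = (7/2, -29/4)

A = (14, -20)
D = (7/2, -29/4)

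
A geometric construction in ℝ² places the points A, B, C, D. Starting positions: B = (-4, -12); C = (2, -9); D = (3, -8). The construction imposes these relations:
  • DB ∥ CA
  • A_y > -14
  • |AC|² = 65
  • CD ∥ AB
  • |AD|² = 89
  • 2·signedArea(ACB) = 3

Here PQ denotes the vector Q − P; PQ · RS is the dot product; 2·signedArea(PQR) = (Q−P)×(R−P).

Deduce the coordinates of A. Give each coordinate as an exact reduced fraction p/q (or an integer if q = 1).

1. A_x = -5  [CD ∥ AB ∩ DB ∥ CA]
2. A_y = -13  [CD ∥ AB ∩ DB ∥ CA]
   → A = (-5, -13)

A = (-5, -13)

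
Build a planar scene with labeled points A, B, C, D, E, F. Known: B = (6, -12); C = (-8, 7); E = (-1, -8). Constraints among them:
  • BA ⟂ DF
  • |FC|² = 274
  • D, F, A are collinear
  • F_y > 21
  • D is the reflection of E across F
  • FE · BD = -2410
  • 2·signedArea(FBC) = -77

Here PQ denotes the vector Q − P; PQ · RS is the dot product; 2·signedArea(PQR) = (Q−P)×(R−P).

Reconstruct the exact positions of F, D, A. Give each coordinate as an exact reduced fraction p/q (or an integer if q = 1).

A = (489/274, -3827/274)
D = (-29, 52)
F = (-15, 22)

1. F_x = -15  [line -19·x + -14·y + 23 = 0 ∩ |FC|² = 274]
2. F_y = 22  [line -19·x + -14·y + 23 = 0 ∩ |FC|² = 274]
   → F = (-15, 22)
3. D_x = -29  [FE · BD = -2410 ∩ D is the reflection of E across F]
4. D_y = 52  [FE · BD = -2410 ∩ D is the reflection of E across F]
   → D = (-29, 52)
5. A_x = 489/274  [D, F, A are collinear ∩ BA ⟂ DF]
6. A_y = -3827/274  [D, F, A are collinear ∩ BA ⟂ DF]
   → A = (489/274, -3827/274)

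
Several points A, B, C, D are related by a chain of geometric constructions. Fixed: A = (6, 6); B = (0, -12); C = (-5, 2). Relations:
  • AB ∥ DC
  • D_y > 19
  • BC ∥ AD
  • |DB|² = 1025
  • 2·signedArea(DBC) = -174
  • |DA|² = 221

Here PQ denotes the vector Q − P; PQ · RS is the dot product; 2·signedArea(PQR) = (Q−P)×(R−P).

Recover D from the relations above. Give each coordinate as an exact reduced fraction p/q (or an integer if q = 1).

1. D_x = 1  [AB ∥ DC ∩ BC ∥ AD]
2. D_y = 20  [AB ∥ DC ∩ BC ∥ AD]
   → D = (1, 20)

D = (1, 20)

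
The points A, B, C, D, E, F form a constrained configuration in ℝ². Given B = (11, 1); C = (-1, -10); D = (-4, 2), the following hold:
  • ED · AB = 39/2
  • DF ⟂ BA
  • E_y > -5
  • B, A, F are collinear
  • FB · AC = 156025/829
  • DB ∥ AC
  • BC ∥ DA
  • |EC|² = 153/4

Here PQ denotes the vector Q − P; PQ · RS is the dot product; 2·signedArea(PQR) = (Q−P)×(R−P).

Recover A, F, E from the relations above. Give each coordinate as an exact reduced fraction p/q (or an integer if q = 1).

1. A_x = -16  [DB ∥ AC ∩ BC ∥ DA]
2. A_y = -9  [DB ∥ AC ∩ BC ∥ DA]
   → A = (-16, -9)
3. F_x = -1546/829  [B, A, F are collinear ∩ DF ⟂ BA]
4. F_y = -3121/829  [B, A, F are collinear ∩ DF ⟂ BA]
   → F = (-1546/829, -3121/829)
5. E_x = -5/2  [line -27·x + -10·y + -215/2 = 0 ∩ |EC|² = 153/4]
6. E_y = -4  [line -27·x + -10·y + -215/2 = 0 ∩ |EC|² = 153/4]
   → E = (-5/2, -4)

A = (-16, -9)
E = (-5/2, -4)
F = (-1546/829, -3121/829)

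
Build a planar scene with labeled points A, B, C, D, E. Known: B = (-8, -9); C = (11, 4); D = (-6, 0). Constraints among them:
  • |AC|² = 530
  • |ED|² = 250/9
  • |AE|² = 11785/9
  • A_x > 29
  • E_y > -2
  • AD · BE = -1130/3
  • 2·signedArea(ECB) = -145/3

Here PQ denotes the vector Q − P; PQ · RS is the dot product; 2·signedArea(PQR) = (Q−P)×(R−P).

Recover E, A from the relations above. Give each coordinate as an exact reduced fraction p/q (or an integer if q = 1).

A = (30, 17)
E = (-1, -5/3)

1. E_x = -1  [line 13·x + -19·y + -56/3 = 0 ∩ |ED|² = 250/9]
2. E_y = -5/3  [line 13·x + -19·y + -56/3 = 0 ∩ |ED|² = 250/9]
   → E = (-1, -5/3)
3. A_x = 30  [line -7·x + -22/3·y + 1004/3 = 0 ∩ |AE|² = 11785/9]
4. A_y = 17  [line -7·x + -22/3·y + 1004/3 = 0 ∩ |AE|² = 11785/9]
   → A = (30, 17)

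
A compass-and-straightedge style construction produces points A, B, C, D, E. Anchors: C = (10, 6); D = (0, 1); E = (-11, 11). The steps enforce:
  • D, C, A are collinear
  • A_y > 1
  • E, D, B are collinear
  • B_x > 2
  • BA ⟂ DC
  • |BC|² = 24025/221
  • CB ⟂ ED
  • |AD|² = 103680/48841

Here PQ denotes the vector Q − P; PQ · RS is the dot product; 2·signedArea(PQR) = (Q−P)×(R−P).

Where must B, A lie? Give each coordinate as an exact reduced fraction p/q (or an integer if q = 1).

1. B_x = 660/221  [E, D, B are collinear ∩ CB ⟂ ED]
2. B_y = -379/221  [E, D, B are collinear ∩ CB ⟂ ED]
   → B = (660/221, -379/221)
3. A_x = 288/221  [D, C, A are collinear ∩ BA ⟂ DC]
4. A_y = 365/221  [D, C, A are collinear ∩ BA ⟂ DC]
   → A = (288/221, 365/221)

A = (288/221, 365/221)
B = (660/221, -379/221)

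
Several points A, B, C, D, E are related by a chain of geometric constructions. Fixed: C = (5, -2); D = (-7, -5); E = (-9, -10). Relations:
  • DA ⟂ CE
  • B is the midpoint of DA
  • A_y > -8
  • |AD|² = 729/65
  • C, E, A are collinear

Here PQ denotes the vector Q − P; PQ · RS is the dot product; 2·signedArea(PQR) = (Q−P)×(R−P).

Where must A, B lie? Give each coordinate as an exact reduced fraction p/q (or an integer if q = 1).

A = (-347/65, -514/65)
B = (-401/65, -839/130)

1. A_x = -347/65  [C, E, A are collinear ∩ DA ⟂ CE]
2. A_y = -514/65  [C, E, A are collinear ∩ DA ⟂ CE]
   → A = (-347/65, -514/65)
3. B_x = -401/65  [B is the midpoint of DA]
4. B_y = -839/130  [B is the midpoint of DA]
   → B = (-401/65, -839/130)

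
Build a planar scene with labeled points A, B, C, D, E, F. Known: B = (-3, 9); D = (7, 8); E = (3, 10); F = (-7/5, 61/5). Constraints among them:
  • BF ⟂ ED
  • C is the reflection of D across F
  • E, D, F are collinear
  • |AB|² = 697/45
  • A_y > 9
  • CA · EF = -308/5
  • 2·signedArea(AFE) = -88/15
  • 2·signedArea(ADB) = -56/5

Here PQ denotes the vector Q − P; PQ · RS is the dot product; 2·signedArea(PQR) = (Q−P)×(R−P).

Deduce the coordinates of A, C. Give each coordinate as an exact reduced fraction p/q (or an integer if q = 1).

1. A_x = 13/15  [2·signedArea(ADB) = -56/5 ∩ 2·signedArea(AFE) = -88/15]
2. A_y = 146/15  [2·signedArea(ADB) = -56/5 ∩ 2·signedArea(AFE) = -88/15]
   → A = (13/15, 146/15)
3. C_x = -49/5  [C is the reflection of D across F]
4. C_y = 82/5  [C is the reflection of D across F]
   → C = (-49/5, 82/5)

A = (13/15, 146/15)
C = (-49/5, 82/5)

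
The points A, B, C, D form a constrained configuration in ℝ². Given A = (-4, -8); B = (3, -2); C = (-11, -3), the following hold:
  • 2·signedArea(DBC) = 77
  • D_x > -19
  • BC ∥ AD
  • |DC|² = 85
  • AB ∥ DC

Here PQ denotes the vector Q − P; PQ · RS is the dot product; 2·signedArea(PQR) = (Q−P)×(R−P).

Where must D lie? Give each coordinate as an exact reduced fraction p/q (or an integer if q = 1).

D = (-18, -9)

1. D_x = -18  [AB ∥ DC ∩ BC ∥ AD]
2. D_y = -9  [AB ∥ DC ∩ BC ∥ AD]
   → D = (-18, -9)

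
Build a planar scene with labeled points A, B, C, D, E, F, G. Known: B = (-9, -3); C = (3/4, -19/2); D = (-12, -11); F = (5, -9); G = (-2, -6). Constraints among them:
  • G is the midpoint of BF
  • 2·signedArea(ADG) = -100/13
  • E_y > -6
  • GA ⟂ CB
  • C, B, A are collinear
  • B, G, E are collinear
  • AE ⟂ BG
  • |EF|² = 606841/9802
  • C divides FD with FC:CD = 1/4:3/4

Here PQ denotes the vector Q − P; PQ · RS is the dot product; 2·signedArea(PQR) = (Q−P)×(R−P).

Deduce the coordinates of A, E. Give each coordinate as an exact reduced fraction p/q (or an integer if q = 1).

A = (-36/13, -93/13)
E = (-1683/754, -4449/754)

1. A_x = -36/13  [C, B, A are collinear ∩ GA ⟂ CB]
2. A_y = -93/13  [C, B, A are collinear ∩ GA ⟂ CB]
   → A = (-36/13, -93/13)
3. E_x = -1683/754  [B, G, E are collinear ∩ AE ⟂ BG]
4. E_y = -4449/754  [B, G, E are collinear ∩ AE ⟂ BG]
   → E = (-1683/754, -4449/754)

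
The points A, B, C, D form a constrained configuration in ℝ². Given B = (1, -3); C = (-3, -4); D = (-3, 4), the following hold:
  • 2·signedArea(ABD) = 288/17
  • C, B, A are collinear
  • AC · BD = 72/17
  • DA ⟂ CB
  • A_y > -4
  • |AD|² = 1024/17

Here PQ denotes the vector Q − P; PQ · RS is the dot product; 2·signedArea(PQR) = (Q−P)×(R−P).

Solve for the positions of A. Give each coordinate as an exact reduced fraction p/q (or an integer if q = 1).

A = (-19/17, -60/17)

1. A_x = -19/17  [C, B, A are collinear ∩ DA ⟂ CB]
2. A_y = -60/17  [C, B, A are collinear ∩ DA ⟂ CB]
   → A = (-19/17, -60/17)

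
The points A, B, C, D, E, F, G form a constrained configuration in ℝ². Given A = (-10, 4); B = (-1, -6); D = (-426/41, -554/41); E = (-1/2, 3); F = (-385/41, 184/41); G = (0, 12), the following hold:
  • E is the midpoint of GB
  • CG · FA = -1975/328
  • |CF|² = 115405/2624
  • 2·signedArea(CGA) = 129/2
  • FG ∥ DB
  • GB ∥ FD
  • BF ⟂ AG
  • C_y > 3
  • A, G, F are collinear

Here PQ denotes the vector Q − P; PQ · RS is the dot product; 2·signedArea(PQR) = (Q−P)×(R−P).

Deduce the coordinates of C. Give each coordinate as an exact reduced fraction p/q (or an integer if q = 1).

C = (-23/8, 13/4)

1. C_x = -23/8  [2·signedArea(CGA) = 129/2 ∩ CG · FA = -1975/328]
2. C_y = 13/4  [2·signedArea(CGA) = 129/2 ∩ CG · FA = -1975/328]
   → C = (-23/8, 13/4)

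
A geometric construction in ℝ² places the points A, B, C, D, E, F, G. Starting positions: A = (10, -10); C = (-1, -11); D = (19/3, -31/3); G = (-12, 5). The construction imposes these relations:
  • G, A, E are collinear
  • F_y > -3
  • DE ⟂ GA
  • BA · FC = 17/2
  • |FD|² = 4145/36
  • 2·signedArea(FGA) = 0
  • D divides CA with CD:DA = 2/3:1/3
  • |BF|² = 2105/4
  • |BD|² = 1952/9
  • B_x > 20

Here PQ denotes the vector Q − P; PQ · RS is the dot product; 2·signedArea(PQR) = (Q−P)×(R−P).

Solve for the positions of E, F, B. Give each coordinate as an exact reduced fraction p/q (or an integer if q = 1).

B = (21, -9)
E = (16276/2127, -5955/709)
F = (-1, -5/2)

1. E_x = 16276/2127  [G, A, E are collinear ∩ DE ⟂ GA]
2. E_y = -5955/709  [G, A, E are collinear ∩ DE ⟂ GA]
   → E = (16276/2127, -5955/709)
3. F_x = -1  [line 15·x + 22·y + 70 = 0 ∩ |FD|² = 4145/36]
4. F_y = -5/2  [line 15·x + 22·y + 70 = 0 ∩ |FD|² = 4145/36]
   → F = (-1, -5/2)
5. B_y = -9  [BA · FC = 17/2]
6. B_x = 21  [|BD|² = 1952/9]
   → B = (21, -9)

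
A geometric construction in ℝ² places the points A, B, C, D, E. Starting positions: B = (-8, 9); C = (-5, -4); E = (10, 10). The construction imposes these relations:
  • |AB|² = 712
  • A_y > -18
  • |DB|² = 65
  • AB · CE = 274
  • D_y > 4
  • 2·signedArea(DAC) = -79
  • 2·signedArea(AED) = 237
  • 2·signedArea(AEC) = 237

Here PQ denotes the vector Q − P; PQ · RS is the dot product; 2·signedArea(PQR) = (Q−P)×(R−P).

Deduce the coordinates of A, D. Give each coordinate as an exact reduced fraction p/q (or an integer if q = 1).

A = (-2, -17)
D = (-1, 5)

1. A_x = -2  [2·signedArea(AEC) = 237 ∩ AB · CE = 274]
2. A_y = -17  [2·signedArea(AEC) = 237 ∩ AB · CE = 274]
   → A = (-2, -17)
3. D_x = -1  [2·signedArea(DAC) = -79 ∩ 2·signedArea(AED) = 237]
4. D_y = 5  [2·signedArea(DAC) = -79 ∩ 2·signedArea(AED) = 237]
   → D = (-1, 5)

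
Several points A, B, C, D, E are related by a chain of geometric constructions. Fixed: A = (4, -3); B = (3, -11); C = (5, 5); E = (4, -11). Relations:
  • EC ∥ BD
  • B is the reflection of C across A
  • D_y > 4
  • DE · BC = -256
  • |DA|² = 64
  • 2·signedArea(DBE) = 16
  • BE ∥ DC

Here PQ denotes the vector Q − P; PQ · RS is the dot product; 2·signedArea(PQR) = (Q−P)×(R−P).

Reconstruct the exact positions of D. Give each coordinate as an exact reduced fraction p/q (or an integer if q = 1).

1. D_x = 4  [BE ∥ DC ∩ EC ∥ BD]
2. D_y = 5  [BE ∥ DC ∩ EC ∥ BD]
   → D = (4, 5)

D = (4, 5)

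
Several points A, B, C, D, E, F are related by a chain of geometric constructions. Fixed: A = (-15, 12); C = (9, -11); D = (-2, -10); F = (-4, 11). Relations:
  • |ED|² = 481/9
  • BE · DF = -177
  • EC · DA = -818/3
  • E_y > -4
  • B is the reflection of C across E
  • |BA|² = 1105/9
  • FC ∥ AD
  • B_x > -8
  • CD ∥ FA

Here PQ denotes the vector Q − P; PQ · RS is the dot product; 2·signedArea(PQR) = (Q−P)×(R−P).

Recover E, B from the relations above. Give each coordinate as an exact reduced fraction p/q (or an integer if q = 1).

B = (-7, 13/3)
E = (1, -10/3)

1. E_x = 1  [line 13·x + -22·y + -259/3 = 0 ∩ |ED|² = 481/9]
2. E_y = -10/3  [line 13·x + -22·y + -259/3 = 0 ∩ |ED|² = 481/9]
   → E = (1, -10/3)
3. B_x = -7  [B is the reflection of C across E]
4. B_y = 13/3  [B is the reflection of C across E]
   → B = (-7, 13/3)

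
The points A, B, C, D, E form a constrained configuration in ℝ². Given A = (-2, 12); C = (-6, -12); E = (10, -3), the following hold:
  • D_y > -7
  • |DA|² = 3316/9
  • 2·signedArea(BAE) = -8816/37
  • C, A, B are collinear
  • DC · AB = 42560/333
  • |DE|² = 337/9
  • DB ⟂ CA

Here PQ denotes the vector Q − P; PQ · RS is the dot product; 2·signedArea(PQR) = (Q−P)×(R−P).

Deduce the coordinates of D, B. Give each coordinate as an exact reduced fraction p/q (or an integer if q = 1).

B = (-526/111, -164/37)
D = (14/3, -6)

1. B_x = -526/111  [C, A, B are collinear ∩ 2·signedArea(BAE) = -8816/37]
2. B_y = -164/37  [C, A, B are collinear ∩ 2·signedArea(BAE) = -8816/37]
   → B = (-526/111, -164/37)
3. D_x = 14/3  [line 304/111·x + 608/37·y + 28576/333 = 0 ∩ |DE|² = 337/9]
4. D_y = -6  [line 304/111·x + 608/37·y + 28576/333 = 0 ∩ |DE|² = 337/9]
   → D = (14/3, -6)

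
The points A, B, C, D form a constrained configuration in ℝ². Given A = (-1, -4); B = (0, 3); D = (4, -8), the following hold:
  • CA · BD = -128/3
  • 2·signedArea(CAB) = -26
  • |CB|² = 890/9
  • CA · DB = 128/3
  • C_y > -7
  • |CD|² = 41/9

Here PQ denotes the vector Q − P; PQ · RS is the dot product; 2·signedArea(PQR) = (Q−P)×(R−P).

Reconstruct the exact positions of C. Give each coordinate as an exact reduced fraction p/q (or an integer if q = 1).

1. C_x = 7/3  [CA · BD = -128/3 ∩ 2·signedArea(CAB) = -26]
2. C_y = -20/3  [CA · BD = -128/3 ∩ 2·signedArea(CAB) = -26]
   → C = (7/3, -20/3)

C = (7/3, -20/3)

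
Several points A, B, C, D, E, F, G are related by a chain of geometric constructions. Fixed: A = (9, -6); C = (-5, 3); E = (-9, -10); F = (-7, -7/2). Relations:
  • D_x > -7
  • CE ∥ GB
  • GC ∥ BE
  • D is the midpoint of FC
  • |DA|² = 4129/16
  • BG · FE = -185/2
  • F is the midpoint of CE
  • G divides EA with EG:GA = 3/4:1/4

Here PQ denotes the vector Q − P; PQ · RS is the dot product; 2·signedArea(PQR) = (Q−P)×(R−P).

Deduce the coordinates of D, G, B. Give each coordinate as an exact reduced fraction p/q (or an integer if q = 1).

B = (1/2, -20)
D = (-6, -1/4)
G = (9/2, -7)

1. D_x = -6  [D is the midpoint of FC]
2. D_y = -1/4  [D is the midpoint of FC]
   → D = (-6, -1/4)
3. G_x = 9/2  [G divides EA with EG:GA = 3/4:1/4]
4. G_y = -7  [G divides EA with EG:GA = 3/4:1/4]
   → G = (9/2, -7)
5. B_x = 1/2  [GC ∥ BE ∩ CE ∥ GB]
6. B_y = -20  [GC ∥ BE ∩ CE ∥ GB]
   → B = (1/2, -20)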